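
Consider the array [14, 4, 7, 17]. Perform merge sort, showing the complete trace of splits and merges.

Merge sort trace:

Split: [14, 4, 7, 17] -> [14, 4] and [7, 17]
  Split: [14, 4] -> [14] and [4]
  Merge: [14] + [4] -> [4, 14]
  Split: [7, 17] -> [7] and [17]
  Merge: [7] + [17] -> [7, 17]
Merge: [4, 14] + [7, 17] -> [4, 7, 14, 17]

Final sorted array: [4, 7, 14, 17]

The merge sort proceeds by recursively splitting the array and merging sorted halves.
After all merges, the sorted array is [4, 7, 14, 17].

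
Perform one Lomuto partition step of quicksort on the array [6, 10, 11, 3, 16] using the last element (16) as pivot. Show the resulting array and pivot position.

Lomuto partition with pivot = 16:

Initial array: [6, 10, 11, 3, 16]

arr[0]=6 <= 16: swap with position 0, array becomes [6, 10, 11, 3, 16]
arr[1]=10 <= 16: swap with position 1, array becomes [6, 10, 11, 3, 16]
arr[2]=11 <= 16: swap with position 2, array becomes [6, 10, 11, 3, 16]
arr[3]=3 <= 16: swap with position 3, array becomes [6, 10, 11, 3, 16]

Place pivot at position 4: [6, 10, 11, 3, 16]
Pivot position: 4

After partitioning with pivot 16, the array becomes [6, 10, 11, 3, 16]. The pivot is placed at index 4. All elements to the left of the pivot are <= 16, and all elements to the right are > 16.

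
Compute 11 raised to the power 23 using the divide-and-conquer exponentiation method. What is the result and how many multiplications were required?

Computing 11^23 by squaring (build up from 11^1; each line after the first costs one multiplication):

11^1 = 11
11^2 = (11^1)^2 = 11^2 = 121
11^4 = (11^2)^2 = 121^2 = 14641
11^5 = 11 * 11^4 = 11 * 14641 = 161051
11^10 = (11^5)^2 = 161051^2 = 25937424601
11^11 = 11 * 11^10 = 11 * 25937424601 = 285311670611
11^22 = (11^11)^2 = 285311670611^2 = 81402749386839761113321
11^23 = 11 * 11^22 = 11 * 81402749386839761113321 = 895430243255237372246531

Result: 895430243255237372246531
Multiplications needed: 7 (7 lines after 11^1)

11^23 = 895430243255237372246531. Using exponentiation by squaring, this requires 7 multiplications. The key idea: if the exponent is even, square the half-power; if odd, multiply by the base once.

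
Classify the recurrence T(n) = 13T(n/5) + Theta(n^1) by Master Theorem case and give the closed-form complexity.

Master Theorem for T(n) = 13T(n/5) + O(n^1):

a = 13, b = 5, c = 1
log_b(a) = log_5(13) = 1.5937

Case 1: c = 1 < log_5(13) = 1.5937
T(n) = O(n^(log_5 13))

For T(n) = 13T(n/5) + O(n^1): log_5(13) = 1.5937. This is Case 1 of the Master Theorem (c < log_b(a), work dominated by leaves), giving O(n^(log_5 13)).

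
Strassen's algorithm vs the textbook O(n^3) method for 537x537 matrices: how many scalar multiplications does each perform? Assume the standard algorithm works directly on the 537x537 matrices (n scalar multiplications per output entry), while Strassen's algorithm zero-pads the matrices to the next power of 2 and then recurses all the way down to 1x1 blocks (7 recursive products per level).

Matrix multiplication for 537x537 matrices:

Strassen's algorithm requires power-of-2 dimensions. Pad 537x537 to 1024x1024 (next power of 2).

Standard algorithm: 537^3 = 154854153 multiplications
Strassen's algorithm: 7^(log2(1024)) = 7^10 = 282475249 multiplications
Difference: 154854153 - 282475249 = -127621096 (Strassen uses MORE here due to padding overhead — for small or just-over-power-of-2 n, padding can outweigh the per-level savings)

Standard: 154854153 multiplications (537^3). Strassen: 282475249 multiplications (7^10, after padding to 1024x1024). Strassen reduces 8 recursive multiplications to 7 at each level.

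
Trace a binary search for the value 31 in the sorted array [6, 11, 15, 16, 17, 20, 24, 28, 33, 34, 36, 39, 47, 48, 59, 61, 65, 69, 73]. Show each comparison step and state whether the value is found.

Binary search for 31 in [6, 11, 15, 16, 17, 20, 24, 28, 33, 34, 36, 39, 47, 48, 59, 61, 65, 69, 73]:

lo=0, hi=18, mid=9, arr[mid]=34 -> 34 > 31, search left half
lo=0, hi=8, mid=4, arr[mid]=17 -> 17 < 31, search right half
lo=5, hi=8, mid=6, arr[mid]=24 -> 24 < 31, search right half
lo=7, hi=8, mid=7, arr[mid]=28 -> 28 < 31, search right half
lo=8, hi=8, mid=8, arr[mid]=33 -> 33 > 31, search left half
lo=8 > hi=7, target 31 not found

Binary search determines that 31 is not in the array after 5 comparisons. The search space was exhausted without finding the target.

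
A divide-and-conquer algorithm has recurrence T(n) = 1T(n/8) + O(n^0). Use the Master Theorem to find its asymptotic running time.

Master Theorem for T(n) = 1T(n/8) + O(n^0):

a = 1, b = 8, c = 0
log_b(a) = log_8(1) = 0.0000

Case 2: c = 0 = log_8(1) = 0.0000
T(n) = O(n^0 log n) = O(log n)

For T(n) = 1T(n/8) + O(n^0): log_8(1) = 0.0000. This is Case 2 of the Master Theorem (c = log_b(a), equal work at all levels), giving O(log n).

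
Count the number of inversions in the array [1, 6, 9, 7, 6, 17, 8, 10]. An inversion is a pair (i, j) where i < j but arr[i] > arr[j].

Finding inversions in [1, 6, 9, 7, 6, 17, 8, 10]:

(2, 3): arr[2]=9 > arr[3]=7
(2, 4): arr[2]=9 > arr[4]=6
(2, 6): arr[2]=9 > arr[6]=8
(3, 4): arr[3]=7 > arr[4]=6
(5, 6): arr[5]=17 > arr[6]=8
(5, 7): arr[5]=17 > arr[7]=10

Total inversions: 6

The array has 6 inversion(s): (2,3), (2,4), (2,6), (3,4), (5,6), (5,7). Each pair (i,j) satisfies i < j and arr[i] > arr[j].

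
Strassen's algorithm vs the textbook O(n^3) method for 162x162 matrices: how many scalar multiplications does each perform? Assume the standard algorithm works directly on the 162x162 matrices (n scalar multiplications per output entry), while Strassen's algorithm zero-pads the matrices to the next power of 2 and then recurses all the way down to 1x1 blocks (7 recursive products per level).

Matrix multiplication for 162x162 matrices:

Strassen's algorithm requires power-of-2 dimensions. Pad 162x162 to 256x256 (next power of 2).

Standard algorithm: 162^3 = 4251528 multiplications
Strassen's algorithm: 7^(log2(256)) = 7^8 = 5764801 multiplications
Difference: 4251528 - 5764801 = -1513273 (Strassen uses MORE here due to padding overhead — for small or just-over-power-of-2 n, padding can outweigh the per-level savings)

Standard: 4251528 multiplications (162^3). Strassen: 5764801 multiplications (7^8, after padding to 256x256). Strassen reduces 8 recursive multiplications to 7 at each level.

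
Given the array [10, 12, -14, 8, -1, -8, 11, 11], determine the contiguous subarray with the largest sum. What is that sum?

Using Kadane's algorithm on [10, 12, -14, 8, -1, -8, 11, 11]:

Scanning through the array:
Position 1 (value 12): max_ending_here = 22, max_so_far = 22
Position 2 (value -14): max_ending_here = 8, max_so_far = 22
Position 3 (value 8): max_ending_here = 16, max_so_far = 22
Position 4 (value -1): max_ending_here = 15, max_so_far = 22
Position 5 (value -8): max_ending_here = 7, max_so_far = 22
Position 6 (value 11): max_ending_here = 18, max_so_far = 22
Position 7 (value 11): max_ending_here = 29, max_so_far = 29

Maximum subarray: [10, 12, -14, 8, -1, -8, 11, 11]
Maximum sum: 29

The maximum subarray is [10, 12, -14, 8, -1, -8, 11, 11] with sum 29. This subarray runs from index 0 to index 7.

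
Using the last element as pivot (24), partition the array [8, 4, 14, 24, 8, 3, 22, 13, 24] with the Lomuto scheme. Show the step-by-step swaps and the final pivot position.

Lomuto partition with pivot = 24:

Initial array: [8, 4, 14, 24, 8, 3, 22, 13, 24]

arr[0]=8 <= 24: swap with position 0, array becomes [8, 4, 14, 24, 8, 3, 22, 13, 24]
arr[1]=4 <= 24: swap with position 1, array becomes [8, 4, 14, 24, 8, 3, 22, 13, 24]
arr[2]=14 <= 24: swap with position 2, array becomes [8, 4, 14, 24, 8, 3, 22, 13, 24]
arr[3]=24 <= 24: swap with position 3, array becomes [8, 4, 14, 24, 8, 3, 22, 13, 24]
arr[4]=8 <= 24: swap with position 4, array becomes [8, 4, 14, 24, 8, 3, 22, 13, 24]
arr[5]=3 <= 24: swap with position 5, array becomes [8, 4, 14, 24, 8, 3, 22, 13, 24]
arr[6]=22 <= 24: swap with position 6, array becomes [8, 4, 14, 24, 8, 3, 22, 13, 24]
arr[7]=13 <= 24: swap with position 7, array becomes [8, 4, 14, 24, 8, 3, 22, 13, 24]

Place pivot at position 8: [8, 4, 14, 24, 8, 3, 22, 13, 24]
Pivot position: 8

After partitioning with pivot 24, the array becomes [8, 4, 14, 24, 8, 3, 22, 13, 24]. The pivot is placed at index 8. All elements to the left of the pivot are <= 24, and all elements to the right are > 24.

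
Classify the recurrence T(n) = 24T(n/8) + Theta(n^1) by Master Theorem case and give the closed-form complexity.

Master Theorem for T(n) = 24T(n/8) + O(n^1):

a = 24, b = 8, c = 1
log_b(a) = log_8(24) = 1.5283

Case 1: c = 1 < log_8(24) = 1.5283
T(n) = O(n^(log_8 24))

For T(n) = 24T(n/8) + O(n^1): log_8(24) = 1.5283. This is Case 1 of the Master Theorem (c < log_b(a), work dominated by leaves), giving O(n^(log_8 24)).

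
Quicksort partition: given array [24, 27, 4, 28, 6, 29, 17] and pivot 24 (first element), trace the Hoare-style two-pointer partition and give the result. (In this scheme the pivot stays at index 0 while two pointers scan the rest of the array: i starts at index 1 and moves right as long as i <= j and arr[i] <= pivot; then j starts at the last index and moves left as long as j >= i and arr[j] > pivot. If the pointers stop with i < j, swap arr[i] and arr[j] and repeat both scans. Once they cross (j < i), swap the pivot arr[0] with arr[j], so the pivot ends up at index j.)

Hoare-style two-pointer partition with pivot = 24:

Initial array: [24, 27, 4, 28, 6, 29, 17]

Pointers start at i = 1, j = 6.
i stops at index 1 (arr[1]=27 > 24), j stops at index 6 (arr[6]=17 <= 24): swap arr[1] and arr[6], array becomes [24, 17, 4, 28, 6, 29, 27]
i stops at index 3 (arr[3]=28 > 24), j stops at index 4 (arr[4]=6 <= 24): swap arr[3] and arr[4], array becomes [24, 17, 4, 6, 28, 29, 27]
i ends at 4, j ends at 3: the pointers have crossed (j < i), so scanning stops.

Swap pivot arr[0] with arr[3] to place pivot at position 3: [6, 17, 4, 24, 28, 29, 27]
Pivot position: 3

After partitioning with pivot 24, the array becomes [6, 17, 4, 24, 28, 29, 27]. The pivot is placed at index 3. All elements to the left of the pivot are <= 24, and all elements to the right are > 24.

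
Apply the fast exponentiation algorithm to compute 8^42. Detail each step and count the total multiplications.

Computing 8^42 by squaring (build up from 8^1; each line after the first costs one multiplication):

8^1 = 8
8^2 = (8^1)^2 = 8^2 = 64
8^4 = (8^2)^2 = 64^2 = 4096
8^5 = 8 * 8^4 = 8 * 4096 = 32768
8^10 = (8^5)^2 = 32768^2 = 1073741824
8^20 = (8^10)^2 = 1073741824^2 = 1152921504606846976
8^21 = 8 * 8^20 = 8 * 1152921504606846976 = 9223372036854775808
8^42 = (8^21)^2 = 9223372036854775808^2 = 85070591730234615865843651857942052864

Result: 85070591730234615865843651857942052864
Multiplications needed: 7 (7 lines after 8^1)

8^42 = 85070591730234615865843651857942052864. Using exponentiation by squaring, this requires 7 multiplications. The key idea: if the exponent is even, square the half-power; if odd, multiply by the base once.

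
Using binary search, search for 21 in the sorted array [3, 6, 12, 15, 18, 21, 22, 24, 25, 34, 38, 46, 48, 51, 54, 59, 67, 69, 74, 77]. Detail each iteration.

Binary search for 21 in [3, 6, 12, 15, 18, 21, 22, 24, 25, 34, 38, 46, 48, 51, 54, 59, 67, 69, 74, 77]:

lo=0, hi=19, mid=9, arr[mid]=34 -> 34 > 21, search left half
lo=0, hi=8, mid=4, arr[mid]=18 -> 18 < 21, search right half
lo=5, hi=8, mid=6, arr[mid]=22 -> 22 > 21, search left half
lo=5, hi=5, mid=5, arr[mid]=21 -> Found target at index 5!

Binary search finds 21 at index 5 after 4 comparisons. The search repeatedly halves the search space by comparing with the middle element.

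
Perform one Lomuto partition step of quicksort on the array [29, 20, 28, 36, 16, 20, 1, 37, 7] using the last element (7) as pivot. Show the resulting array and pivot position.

Lomuto partition with pivot = 7:

Initial array: [29, 20, 28, 36, 16, 20, 1, 37, 7]

arr[0]=29 > 7: no swap
arr[1]=20 > 7: no swap
arr[2]=28 > 7: no swap
arr[3]=36 > 7: no swap
arr[4]=16 > 7: no swap
arr[5]=20 > 7: no swap
arr[6]=1 <= 7: swap with position 0, array becomes [1, 20, 28, 36, 16, 20, 29, 37, 7]
arr[7]=37 > 7: no swap

Place pivot at position 1: [1, 7, 28, 36, 16, 20, 29, 37, 20]
Pivot position: 1

After partitioning with pivot 7, the array becomes [1, 7, 28, 36, 16, 20, 29, 37, 20]. The pivot is placed at index 1. All elements to the left of the pivot are <= 7, and all elements to the right are > 7.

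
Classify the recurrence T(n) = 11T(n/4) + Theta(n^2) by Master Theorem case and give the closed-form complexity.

Master Theorem for T(n) = 11T(n/4) + O(n^2):

a = 11, b = 4, c = 2
log_b(a) = log_4(11) = 1.7297

Case 3: c = 2 > log_4(11) = 1.7297
T(n) = O(n^2) = O(n^2)

For T(n) = 11T(n/4) + O(n^2): log_4(11) = 1.7297. This is Case 3 of the Master Theorem (c > log_b(a), work dominated by root), giving O(n^2).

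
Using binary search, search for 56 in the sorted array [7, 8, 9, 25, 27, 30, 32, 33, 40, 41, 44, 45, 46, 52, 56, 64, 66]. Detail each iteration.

Binary search for 56 in [7, 8, 9, 25, 27, 30, 32, 33, 40, 41, 44, 45, 46, 52, 56, 64, 66]:

lo=0, hi=16, mid=8, arr[mid]=40 -> 40 < 56, search right half
lo=9, hi=16, mid=12, arr[mid]=46 -> 46 < 56, search right half
lo=13, hi=16, mid=14, arr[mid]=56 -> Found target at index 14!

Binary search finds 56 at index 14 after 3 comparisons. The search repeatedly halves the search space by comparing with the middle element.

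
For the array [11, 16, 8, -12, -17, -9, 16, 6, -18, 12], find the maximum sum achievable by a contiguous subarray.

Using Kadane's algorithm on [11, 16, 8, -12, -17, -9, 16, 6, -18, 12]:

Scanning through the array:
Position 1 (value 16): max_ending_here = 27, max_so_far = 27
Position 2 (value 8): max_ending_here = 35, max_so_far = 35
Position 3 (value -12): max_ending_here = 23, max_so_far = 35
Position 4 (value -17): max_ending_here = 6, max_so_far = 35
Position 5 (value -9): max_ending_here = -3, max_so_far = 35
Position 6 (value 16): max_ending_here = 16, max_so_far = 35
Position 7 (value 6): max_ending_here = 22, max_so_far = 35
Position 8 (value -18): max_ending_here = 4, max_so_far = 35
Position 9 (value 12): max_ending_here = 16, max_so_far = 35

Maximum subarray: [11, 16, 8]
Maximum sum: 35

The maximum subarray is [11, 16, 8] with sum 35. This subarray runs from index 0 to index 2.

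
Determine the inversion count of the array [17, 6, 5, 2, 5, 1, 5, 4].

Finding inversions in [17, 6, 5, 2, 5, 1, 5, 4]:

(0, 1): arr[0]=17 > arr[1]=6
(0, 2): arr[0]=17 > arr[2]=5
(0, 3): arr[0]=17 > arr[3]=2
(0, 4): arr[0]=17 > arr[4]=5
(0, 5): arr[0]=17 > arr[5]=1
(0, 6): arr[0]=17 > arr[6]=5
(0, 7): arr[0]=17 > arr[7]=4
(1, 2): arr[1]=6 > arr[2]=5
(1, 3): arr[1]=6 > arr[3]=2
(1, 4): arr[1]=6 > arr[4]=5
(1, 5): arr[1]=6 > arr[5]=1
(1, 6): arr[1]=6 > arr[6]=5
(1, 7): arr[1]=6 > arr[7]=4
(2, 3): arr[2]=5 > arr[3]=2
(2, 5): arr[2]=5 > arr[5]=1
(2, 7): arr[2]=5 > arr[7]=4
(3, 5): arr[3]=2 > arr[5]=1
(4, 5): arr[4]=5 > arr[5]=1
(4, 7): arr[4]=5 > arr[7]=4
(6, 7): arr[6]=5 > arr[7]=4

Total inversions: 20

The array has 20 inversion(s): (0,1), (0,2), (0,3), (0,4), (0,5), (0,6), (0,7), (1,2), (1,3), (1,4), (1,5), (1,6), (1,7), (2,3), (2,5), (2,7), (3,5), (4,5), (4,7), (6,7). Each pair (i,j) satisfies i < j and arr[i] > arr[j].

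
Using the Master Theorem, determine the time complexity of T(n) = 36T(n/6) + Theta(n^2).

Master Theorem for T(n) = 36T(n/6) + O(n^2):

a = 36, b = 6, c = 2
log_b(a) = log_6(36) = 2.0000

Case 2: c = 2 = log_6(36) = 2.0000
T(n) = O(n^2 log n) = O(n^2 log n)

For T(n) = 36T(n/6) + O(n^2): log_6(36) = 2.0000. This is Case 2 of the Master Theorem (c = log_b(a), equal work at all levels), giving O(n^2 log n).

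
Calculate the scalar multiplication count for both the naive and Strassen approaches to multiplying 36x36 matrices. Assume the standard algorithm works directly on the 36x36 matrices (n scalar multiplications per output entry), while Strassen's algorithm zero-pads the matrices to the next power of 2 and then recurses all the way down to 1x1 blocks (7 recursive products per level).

Matrix multiplication for 36x36 matrices:

Strassen's algorithm requires power-of-2 dimensions. Pad 36x36 to 64x64 (next power of 2).

Standard algorithm: 36^3 = 46656 multiplications
Strassen's algorithm: 7^(log2(64)) = 7^6 = 117649 multiplications
Difference: 46656 - 117649 = -70993 (Strassen uses MORE here due to padding overhead — for small or just-over-power-of-2 n, padding can outweigh the per-level savings)

Standard: 46656 multiplications (36^3). Strassen: 117649 multiplications (7^6, after padding to 64x64). Strassen reduces 8 recursive multiplications to 7 at each level.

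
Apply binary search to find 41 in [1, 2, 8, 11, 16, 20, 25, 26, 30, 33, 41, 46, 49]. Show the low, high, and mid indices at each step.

Binary search for 41 in [1, 2, 8, 11, 16, 20, 25, 26, 30, 33, 41, 46, 49]:

lo=0, hi=12, mid=6, arr[mid]=25 -> 25 < 41, search right half
lo=7, hi=12, mid=9, arr[mid]=33 -> 33 < 41, search right half
lo=10, hi=12, mid=11, arr[mid]=46 -> 46 > 41, search left half
lo=10, hi=10, mid=10, arr[mid]=41 -> Found target at index 10!

Binary search finds 41 at index 10 after 4 comparisons. The search repeatedly halves the search space by comparing with the middle element.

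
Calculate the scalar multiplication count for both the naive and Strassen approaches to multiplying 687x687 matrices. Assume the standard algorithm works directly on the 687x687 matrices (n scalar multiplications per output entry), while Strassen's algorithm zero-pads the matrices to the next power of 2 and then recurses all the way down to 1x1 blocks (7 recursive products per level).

Matrix multiplication for 687x687 matrices:

Strassen's algorithm requires power-of-2 dimensions. Pad 687x687 to 1024x1024 (next power of 2).

Standard algorithm: 687^3 = 324242703 multiplications
Strassen's algorithm: 7^(log2(1024)) = 7^10 = 282475249 multiplications
Savings: 324242703 - 282475249 = 41767454 multiplications

Standard: 324242703 multiplications (687^3). Strassen: 282475249 multiplications (7^10, after padding to 1024x1024). Strassen reduces 8 recursive multiplications to 7 at each level.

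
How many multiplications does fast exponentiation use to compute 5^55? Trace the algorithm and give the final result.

Computing 5^55 by squaring (build up from 5^1; each line after the first costs one multiplication):

5^1 = 5
5^2 = (5^1)^2 = 5^2 = 25
5^3 = 5 * 5^2 = 5 * 25 = 125
5^6 = (5^3)^2 = 125^2 = 15625
5^12 = (5^6)^2 = 15625^2 = 244140625
5^13 = 5 * 5^12 = 5 * 244140625 = 1220703125
5^26 = (5^13)^2 = 1220703125^2 = 1490116119384765625
5^27 = 5 * 5^26 = 5 * 1490116119384765625 = 7450580596923828125
5^54 = (5^27)^2 = 7450580596923828125^2 = 55511151231257827021181583404541015625
5^55 = 5 * 5^54 = 5 * 55511151231257827021181583404541015625 = 277555756156289135105907917022705078125

Result: 277555756156289135105907917022705078125
Multiplications needed: 9 (9 lines after 5^1)

5^55 = 277555756156289135105907917022705078125. Using exponentiation by squaring, this requires 9 multiplications. The key idea: if the exponent is even, square the half-power; if odd, multiply by the base once.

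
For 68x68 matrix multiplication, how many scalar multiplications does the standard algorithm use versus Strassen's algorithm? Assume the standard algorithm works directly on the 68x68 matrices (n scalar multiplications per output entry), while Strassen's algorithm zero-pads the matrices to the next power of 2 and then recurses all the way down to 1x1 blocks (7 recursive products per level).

Matrix multiplication for 68x68 matrices:

Strassen's algorithm requires power-of-2 dimensions. Pad 68x68 to 128x128 (next power of 2).

Standard algorithm: 68^3 = 314432 multiplications
Strassen's algorithm: 7^(log2(128)) = 7^7 = 823543 multiplications
Difference: 314432 - 823543 = -509111 (Strassen uses MORE here due to padding overhead — for small or just-over-power-of-2 n, padding can outweigh the per-level savings)

Standard: 314432 multiplications (68^3). Strassen: 823543 multiplications (7^7, after padding to 128x128). Strassen reduces 8 recursive multiplications to 7 at each level.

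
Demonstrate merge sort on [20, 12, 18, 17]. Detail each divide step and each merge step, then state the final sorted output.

Merge sort trace:

Split: [20, 12, 18, 17] -> [20, 12] and [18, 17]
  Split: [20, 12] -> [20] and [12]
  Merge: [20] + [12] -> [12, 20]
  Split: [18, 17] -> [18] and [17]
  Merge: [18] + [17] -> [17, 18]
Merge: [12, 20] + [17, 18] -> [12, 17, 18, 20]

Final sorted array: [12, 17, 18, 20]

The merge sort proceeds by recursively splitting the array and merging sorted halves.
After all merges, the sorted array is [12, 17, 18, 20].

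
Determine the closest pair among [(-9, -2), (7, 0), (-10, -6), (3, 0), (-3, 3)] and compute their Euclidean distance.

Computing all pairwise distances among 5 points:

d((-9, -2), (7, 0)) = 16.1245
d((-9, -2), (-10, -6)) = 4.1231
d((-9, -2), (3, 0)) = 12.1655
d((-9, -2), (-3, 3)) = 7.8102
d((7, 0), (-10, -6)) = 18.0278
d((7, 0), (3, 0)) = 4.0 <-- minimum
d((7, 0), (-3, 3)) = 10.4403
d((-10, -6), (3, 0)) = 14.3178
d((-10, -6), (-3, 3)) = 11.4018
d((3, 0), (-3, 3)) = 6.7082

Closest pair: (7, 0) and (3, 0) with distance 4.0

The closest pair is (7, 0) and (3, 0) with Euclidean distance 4.0. For 5 points, brute-force pairwise comparison is shown above. For large n, the divide-and-conquer algorithm (sort by x, recurse on halves, check the dividing strip) achieves O(n log n).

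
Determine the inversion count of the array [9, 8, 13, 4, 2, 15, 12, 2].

Finding inversions in [9, 8, 13, 4, 2, 15, 12, 2]:

(0, 1): arr[0]=9 > arr[1]=8
(0, 3): arr[0]=9 > arr[3]=4
(0, 4): arr[0]=9 > arr[4]=2
(0, 7): arr[0]=9 > arr[7]=2
(1, 3): arr[1]=8 > arr[3]=4
(1, 4): arr[1]=8 > arr[4]=2
(1, 7): arr[1]=8 > arr[7]=2
(2, 3): arr[2]=13 > arr[3]=4
(2, 4): arr[2]=13 > arr[4]=2
(2, 6): arr[2]=13 > arr[6]=12
(2, 7): arr[2]=13 > arr[7]=2
(3, 4): arr[3]=4 > arr[4]=2
(3, 7): arr[3]=4 > arr[7]=2
(5, 6): arr[5]=15 > arr[6]=12
(5, 7): arr[5]=15 > arr[7]=2
(6, 7): arr[6]=12 > arr[7]=2

Total inversions: 16

The array has 16 inversion(s): (0,1), (0,3), (0,4), (0,7), (1,3), (1,4), (1,7), (2,3), (2,4), (2,6), (2,7), (3,4), (3,7), (5,6), (5,7), (6,7). Each pair (i,j) satisfies i < j and arr[i] > arr[j].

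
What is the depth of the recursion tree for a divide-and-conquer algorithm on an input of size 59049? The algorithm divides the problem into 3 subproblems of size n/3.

For divide and conquer with division factor 3:

Problem sizes at each level:
Level 0: 59049
Level 1: 19683
Level 2: 6561
Level 3: 2187
Level 4: 729
Level 5: 243
Level 6: 81
Level 7: 27
Level 8: 9
Level 9: 3
Level 10: 1

The root is level 0 and the size-1 base case is level 10 (the tree spans levels 0 through 10, i.e. 11 levels counting the root), so the depth is the number of divisions: log_3(59049) = 10

The recursion tree depth is log_3(59049) = 10. At each level, the problem size is divided by 3, so it takes 10 divisions to reduce to a base case of size 1. The algorithm makes 3 recursive calls at each level.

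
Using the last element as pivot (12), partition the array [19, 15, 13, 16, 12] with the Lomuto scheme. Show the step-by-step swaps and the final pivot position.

Lomuto partition with pivot = 12:

Initial array: [19, 15, 13, 16, 12]

arr[0]=19 > 12: no swap
arr[1]=15 > 12: no swap
arr[2]=13 > 12: no swap
arr[3]=16 > 12: no swap

Place pivot at position 0: [12, 15, 13, 16, 19]
Pivot position: 0

After partitioning with pivot 12, the array becomes [12, 15, 13, 16, 19]. The pivot is placed at index 0. All elements to the left of the pivot are <= 12, and all elements to the right are > 12.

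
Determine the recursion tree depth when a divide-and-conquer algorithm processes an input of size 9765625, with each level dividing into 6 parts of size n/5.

For divide and conquer with division factor 5:

Problem sizes at each level:
Level 0: 9765625
Level 1: 1953125
Level 2: 390625
Level 3: 78125
Level 4: 15625
Level 5: 3125
Level 6: 625
Level 7: 125
Level 8: 25
Level 9: 5
Level 10: 1

The root is level 0 and the size-1 base case is level 10 (the tree spans levels 0 through 10, i.e. 11 levels counting the root), so the depth is the number of divisions: log_5(9765625) = 10

The recursion tree depth is log_5(9765625) = 10. At each level, the problem size is divided by 5, so it takes 10 divisions to reduce to a base case of size 1. The algorithm makes 6 recursive calls at each level.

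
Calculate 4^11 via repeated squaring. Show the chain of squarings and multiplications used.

Computing 4^11 by squaring (build up from 4^1; each line after the first costs one multiplication):

4^1 = 4
4^2 = (4^1)^2 = 4^2 = 16
4^4 = (4^2)^2 = 16^2 = 256
4^5 = 4 * 4^4 = 4 * 256 = 1024
4^10 = (4^5)^2 = 1024^2 = 1048576
4^11 = 4 * 4^10 = 4 * 1048576 = 4194304

Result: 4194304
Multiplications needed: 5 (5 lines after 4^1)

4^11 = 4194304. Using exponentiation by squaring, this requires 5 multiplications. The key idea: if the exponent is even, square the half-power; if odd, multiply by the base once.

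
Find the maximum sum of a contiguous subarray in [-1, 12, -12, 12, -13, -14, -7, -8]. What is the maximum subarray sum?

Using Kadane's algorithm on [-1, 12, -12, 12, -13, -14, -7, -8]:

Scanning through the array:
Position 1 (value 12): max_ending_here = 12, max_so_far = 12
Position 2 (value -12): max_ending_here = 0, max_so_far = 12
Position 3 (value 12): max_ending_here = 12, max_so_far = 12
Position 4 (value -13): max_ending_here = -1, max_so_far = 12
Position 5 (value -14): max_ending_here = -14, max_so_far = 12
Position 6 (value -7): max_ending_here = -7, max_so_far = 12
Position 7 (value -8): max_ending_here = -8, max_so_far = 12

Maximum subarray: [12]
Maximum sum: 12

The maximum subarray is [12] with sum 12. This subarray runs from index 1 to index 1.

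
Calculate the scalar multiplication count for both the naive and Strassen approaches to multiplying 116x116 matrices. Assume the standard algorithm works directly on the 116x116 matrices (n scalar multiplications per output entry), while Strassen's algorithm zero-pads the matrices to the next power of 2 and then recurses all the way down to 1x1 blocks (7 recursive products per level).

Matrix multiplication for 116x116 matrices:

Strassen's algorithm requires power-of-2 dimensions. Pad 116x116 to 128x128 (next power of 2).

Standard algorithm: 116^3 = 1560896 multiplications
Strassen's algorithm: 7^(log2(128)) = 7^7 = 823543 multiplications
Savings: 1560896 - 823543 = 737353 multiplications

Standard: 1560896 multiplications (116^3). Strassen: 823543 multiplications (7^7, after padding to 128x128). Strassen reduces 8 recursive multiplications to 7 at each level.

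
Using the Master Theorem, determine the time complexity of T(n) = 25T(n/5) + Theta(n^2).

Master Theorem for T(n) = 25T(n/5) + O(n^2):

a = 25, b = 5, c = 2
log_b(a) = log_5(25) = 2.0000

Case 2: c = 2 = log_5(25) = 2.0000
T(n) = O(n^2 log n) = O(n^2 log n)

For T(n) = 25T(n/5) + O(n^2): log_5(25) = 2.0000. This is Case 2 of the Master Theorem (c = log_b(a), equal work at all levels), giving O(n^2 log n).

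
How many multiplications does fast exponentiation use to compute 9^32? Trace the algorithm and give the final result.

Computing 9^32 by squaring (build up from 9^1; each line after the first costs one multiplication):

9^1 = 9
9^2 = (9^1)^2 = 9^2 = 81
9^4 = (9^2)^2 = 81^2 = 6561
9^8 = (9^4)^2 = 6561^2 = 43046721
9^16 = (9^8)^2 = 43046721^2 = 1853020188851841
9^32 = (9^16)^2 = 1853020188851841^2 = 3433683820292512484657849089281

Result: 3433683820292512484657849089281
Multiplications needed: 5 (5 lines after 9^1)

9^32 = 3433683820292512484657849089281. Using exponentiation by squaring, this requires 5 multiplications. The key idea: if the exponent is even, square the half-power; if odd, multiply by the base once.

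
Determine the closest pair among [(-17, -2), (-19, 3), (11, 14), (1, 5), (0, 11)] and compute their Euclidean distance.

Computing all pairwise distances among 5 points:

d((-17, -2), (-19, 3)) = 5.3852 <-- minimum
d((-17, -2), (11, 14)) = 32.249
d((-17, -2), (1, 5)) = 19.3132
d((-17, -2), (0, 11)) = 21.4009
d((-19, 3), (11, 14)) = 31.9531
d((-19, 3), (1, 5)) = 20.0998
d((-19, 3), (0, 11)) = 20.6155
d((11, 14), (1, 5)) = 13.4536
d((11, 14), (0, 11)) = 11.4018
d((1, 5), (0, 11)) = 6.0828

Closest pair: (-17, -2) and (-19, 3) with distance 5.3852

The closest pair is (-17, -2) and (-19, 3) with Euclidean distance 5.3852. For 5 points, brute-force pairwise comparison is shown above. For large n, the divide-and-conquer algorithm (sort by x, recurse on halves, check the dividing strip) achieves O(n log n).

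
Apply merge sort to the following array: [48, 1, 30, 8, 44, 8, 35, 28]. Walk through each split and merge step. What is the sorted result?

Merge sort trace:

Split: [48, 1, 30, 8, 44, 8, 35, 28] -> [48, 1, 30, 8] and [44, 8, 35, 28]
  Split: [48, 1, 30, 8] -> [48, 1] and [30, 8]
    Split: [48, 1] -> [48] and [1]
    Merge: [48] + [1] -> [1, 48]
    Split: [30, 8] -> [30] and [8]
    Merge: [30] + [8] -> [8, 30]
  Merge: [1, 48] + [8, 30] -> [1, 8, 30, 48]
  Split: [44, 8, 35, 28] -> [44, 8] and [35, 28]
    Split: [44, 8] -> [44] and [8]
    Merge: [44] + [8] -> [8, 44]
    Split: [35, 28] -> [35] and [28]
    Merge: [35] + [28] -> [28, 35]
  Merge: [8, 44] + [28, 35] -> [8, 28, 35, 44]
Merge: [1, 8, 30, 48] + [8, 28, 35, 44] -> [1, 8, 8, 28, 30, 35, 44, 48]

Final sorted array: [1, 8, 8, 28, 30, 35, 44, 48]

The merge sort proceeds by recursively splitting the array and merging sorted halves.
After all merges, the sorted array is [1, 8, 8, 28, 30, 35, 44, 48].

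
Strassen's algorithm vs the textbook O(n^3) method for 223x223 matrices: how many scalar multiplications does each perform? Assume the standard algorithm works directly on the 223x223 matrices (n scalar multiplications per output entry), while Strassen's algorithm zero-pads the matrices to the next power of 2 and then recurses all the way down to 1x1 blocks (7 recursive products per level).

Matrix multiplication for 223x223 matrices:

Strassen's algorithm requires power-of-2 dimensions. Pad 223x223 to 256x256 (next power of 2).

Standard algorithm: 223^3 = 11089567 multiplications
Strassen's algorithm: 7^(log2(256)) = 7^8 = 5764801 multiplications
Savings: 11089567 - 5764801 = 5324766 multiplications

Standard: 11089567 multiplications (223^3). Strassen: 5764801 multiplications (7^8, after padding to 256x256). Strassen reduces 8 recursive multiplications to 7 at each level.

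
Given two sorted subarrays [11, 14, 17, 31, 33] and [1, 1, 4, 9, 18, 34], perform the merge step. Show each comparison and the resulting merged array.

Merging process:

Compare 11 vs 1: take 1 from right. Merged: [1]
Compare 11 vs 1: take 1 from right. Merged: [1, 1]
Compare 11 vs 4: take 4 from right. Merged: [1, 1, 4]
Compare 11 vs 9: take 9 from right. Merged: [1, 1, 4, 9]
Compare 11 vs 18: take 11 from left. Merged: [1, 1, 4, 9, 11]
Compare 14 vs 18: take 14 from left. Merged: [1, 1, 4, 9, 11, 14]
Compare 17 vs 18: take 17 from left. Merged: [1, 1, 4, 9, 11, 14, 17]
Compare 31 vs 18: take 18 from right. Merged: [1, 1, 4, 9, 11, 14, 17, 18]
Compare 31 vs 34: take 31 from left. Merged: [1, 1, 4, 9, 11, 14, 17, 18, 31]
Compare 33 vs 34: take 33 from left. Merged: [1, 1, 4, 9, 11, 14, 17, 18, 31, 33]
Append remaining from right: [34]. Merged: [1, 1, 4, 9, 11, 14, 17, 18, 31, 33, 34]

Final merged array: [1, 1, 4, 9, 11, 14, 17, 18, 31, 33, 34]
Total comparisons: 10

The merged array is [1, 1, 4, 9, 11, 14, 17, 18, 31, 33, 34], requiring 10 comparisons. The merge step runs in O(n) time where n is the total number of elements.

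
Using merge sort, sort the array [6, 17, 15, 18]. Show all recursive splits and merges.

Merge sort trace:

Split: [6, 17, 15, 18] -> [6, 17] and [15, 18]
  Split: [6, 17] -> [6] and [17]
  Merge: [6] + [17] -> [6, 17]
  Split: [15, 18] -> [15] and [18]
  Merge: [15] + [18] -> [15, 18]
Merge: [6, 17] + [15, 18] -> [6, 15, 17, 18]

Final sorted array: [6, 15, 17, 18]

The merge sort proceeds by recursively splitting the array and merging sorted halves.
After all merges, the sorted array is [6, 15, 17, 18].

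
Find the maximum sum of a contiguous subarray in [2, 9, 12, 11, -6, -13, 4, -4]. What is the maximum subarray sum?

Using Kadane's algorithm on [2, 9, 12, 11, -6, -13, 4, -4]:

Scanning through the array:
Position 1 (value 9): max_ending_here = 11, max_so_far = 11
Position 2 (value 12): max_ending_here = 23, max_so_far = 23
Position 3 (value 11): max_ending_here = 34, max_so_far = 34
Position 4 (value -6): max_ending_here = 28, max_so_far = 34
Position 5 (value -13): max_ending_here = 15, max_so_far = 34
Position 6 (value 4): max_ending_here = 19, max_so_far = 34
Position 7 (value -4): max_ending_here = 15, max_so_far = 34

Maximum subarray: [2, 9, 12, 11]
Maximum sum: 34

The maximum subarray is [2, 9, 12, 11] with sum 34. This subarray runs from index 0 to index 3.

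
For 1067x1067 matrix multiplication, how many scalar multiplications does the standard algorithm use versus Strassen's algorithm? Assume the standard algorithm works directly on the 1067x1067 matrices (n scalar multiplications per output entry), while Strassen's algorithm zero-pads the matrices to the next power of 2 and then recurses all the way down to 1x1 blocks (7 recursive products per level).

Matrix multiplication for 1067x1067 matrices:

Strassen's algorithm requires power-of-2 dimensions. Pad 1067x1067 to 2048x2048 (next power of 2).

Standard algorithm: 1067^3 = 1214767763 multiplications
Strassen's algorithm: 7^(log2(2048)) = 7^11 = 1977326743 multiplications
Difference: 1214767763 - 1977326743 = -762558980 (Strassen uses MORE here due to padding overhead — for small or just-over-power-of-2 n, padding can outweigh the per-level savings)

Standard: 1214767763 multiplications (1067^3). Strassen: 1977326743 multiplications (7^11, after padding to 2048x2048). Strassen reduces 8 recursive multiplications to 7 at each level.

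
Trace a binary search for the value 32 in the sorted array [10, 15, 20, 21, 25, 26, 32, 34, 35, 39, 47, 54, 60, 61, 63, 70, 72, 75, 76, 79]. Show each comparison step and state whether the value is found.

Binary search for 32 in [10, 15, 20, 21, 25, 26, 32, 34, 35, 39, 47, 54, 60, 61, 63, 70, 72, 75, 76, 79]:

lo=0, hi=19, mid=9, arr[mid]=39 -> 39 > 32, search left half
lo=0, hi=8, mid=4, arr[mid]=25 -> 25 < 32, search right half
lo=5, hi=8, mid=6, arr[mid]=32 -> Found target at index 6!

Binary search finds 32 at index 6 after 3 comparisons. The search repeatedly halves the search space by comparing with the middle element.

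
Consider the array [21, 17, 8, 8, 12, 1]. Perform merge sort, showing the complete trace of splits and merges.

Merge sort trace:

Split: [21, 17, 8, 8, 12, 1] -> [21, 17, 8] and [8, 12, 1]
  Split: [21, 17, 8] -> [21] and [17, 8]
    Split: [17, 8] -> [17] and [8]
    Merge: [17] + [8] -> [8, 17]
  Merge: [21] + [8, 17] -> [8, 17, 21]
  Split: [8, 12, 1] -> [8] and [12, 1]
    Split: [12, 1] -> [12] and [1]
    Merge: [12] + [1] -> [1, 12]
  Merge: [8] + [1, 12] -> [1, 8, 12]
Merge: [8, 17, 21] + [1, 8, 12] -> [1, 8, 8, 12, 17, 21]

Final sorted array: [1, 8, 8, 12, 17, 21]

The merge sort proceeds by recursively splitting the array and merging sorted halves.
After all merges, the sorted array is [1, 8, 8, 12, 17, 21].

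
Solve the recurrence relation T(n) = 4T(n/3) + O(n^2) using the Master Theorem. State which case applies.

Master Theorem for T(n) = 4T(n/3) + O(n^2):

a = 4, b = 3, c = 2
log_b(a) = log_3(4) = 1.2619

Case 3: c = 2 > log_3(4) = 1.2619
T(n) = O(n^2) = O(n^2)

For T(n) = 4T(n/3) + O(n^2): log_3(4) = 1.2619. This is Case 3 of the Master Theorem (c > log_b(a), work dominated by root), giving O(n^2).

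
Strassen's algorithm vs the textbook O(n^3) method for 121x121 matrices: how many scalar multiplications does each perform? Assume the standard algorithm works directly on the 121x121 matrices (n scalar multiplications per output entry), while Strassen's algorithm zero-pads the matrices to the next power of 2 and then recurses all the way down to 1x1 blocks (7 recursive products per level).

Matrix multiplication for 121x121 matrices:

Strassen's algorithm requires power-of-2 dimensions. Pad 121x121 to 128x128 (next power of 2).

Standard algorithm: 121^3 = 1771561 multiplications
Strassen's algorithm: 7^(log2(128)) = 7^7 = 823543 multiplications
Savings: 1771561 - 823543 = 948018 multiplications

Standard: 1771561 multiplications (121^3). Strassen: 823543 multiplications (7^7, after padding to 128x128). Strassen reduces 8 recursive multiplications to 7 at each level.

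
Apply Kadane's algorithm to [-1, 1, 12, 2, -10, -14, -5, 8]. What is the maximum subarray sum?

Using Kadane's algorithm on [-1, 1, 12, 2, -10, -14, -5, 8]:

Scanning through the array:
Position 1 (value 1): max_ending_here = 1, max_so_far = 1
Position 2 (value 12): max_ending_here = 13, max_so_far = 13
Position 3 (value 2): max_ending_here = 15, max_so_far = 15
Position 4 (value -10): max_ending_here = 5, max_so_far = 15
Position 5 (value -14): max_ending_here = -9, max_so_far = 15
Position 6 (value -5): max_ending_here = -5, max_so_far = 15
Position 7 (value 8): max_ending_here = 8, max_so_far = 15

Maximum subarray: [1, 12, 2]
Maximum sum: 15

The maximum subarray is [1, 12, 2] with sum 15. This subarray runs from index 1 to index 3.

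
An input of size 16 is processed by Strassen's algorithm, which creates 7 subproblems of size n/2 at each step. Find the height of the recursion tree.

For divide and conquer with division factor 2:

Problem sizes at each level:
Level 0: 16
Level 1: 8
Level 2: 4
Level 3: 2
Level 4: 1

The root is level 0 and the size-1 base case is level 4 (the tree spans levels 0 through 4, i.e. 5 levels counting the root), so the depth is the number of divisions: log_2(16) = 4

The recursion tree depth is log_2(16) = 4. At each level, the problem size is divided by 2, so it takes 4 divisions to reduce to a base case of size 1. The algorithm makes 7 recursive calls at each level.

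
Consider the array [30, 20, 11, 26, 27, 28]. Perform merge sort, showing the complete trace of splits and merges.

Merge sort trace:

Split: [30, 20, 11, 26, 27, 28] -> [30, 20, 11] and [26, 27, 28]
  Split: [30, 20, 11] -> [30] and [20, 11]
    Split: [20, 11] -> [20] and [11]
    Merge: [20] + [11] -> [11, 20]
  Merge: [30] + [11, 20] -> [11, 20, 30]
  Split: [26, 27, 28] -> [26] and [27, 28]
    Split: [27, 28] -> [27] and [28]
    Merge: [27] + [28] -> [27, 28]
  Merge: [26] + [27, 28] -> [26, 27, 28]
Merge: [11, 20, 30] + [26, 27, 28] -> [11, 20, 26, 27, 28, 30]

Final sorted array: [11, 20, 26, 27, 28, 30]

The merge sort proceeds by recursively splitting the array and merging sorted halves.
After all merges, the sorted array is [11, 20, 26, 27, 28, 30].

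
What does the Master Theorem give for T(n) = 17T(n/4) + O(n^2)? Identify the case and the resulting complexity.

Master Theorem for T(n) = 17T(n/4) + O(n^2):

a = 17, b = 4, c = 2
log_b(a) = log_4(17) = 2.0437

Case 1: c = 2 < log_4(17) = 2.0437
T(n) = O(n^(log_4 17))

For T(n) = 17T(n/4) + O(n^2): log_4(17) = 2.0437. This is Case 1 of the Master Theorem (c < log_b(a), work dominated by leaves), giving O(n^(log_4 17)).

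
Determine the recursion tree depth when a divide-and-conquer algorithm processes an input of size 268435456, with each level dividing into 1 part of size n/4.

For divide and conquer with division factor 4:

Problem sizes at each level:
Level 0: 268435456
Level 1: 67108864
Level 2: 16777216
Level 3: 4194304
Level 4: 1048576
Level 5: 262144
Level 6: 65536
Level 7: 16384
Level 8: 4096
Level 9: 1024
Level 10: 256
Level 11: 64
Level 12: 16
Level 13: 4
Level 14: 1

The root is level 0 and the size-1 base case is level 14 (the tree spans levels 0 through 14, i.e. 15 levels counting the root), so the depth is the number of divisions: log_4(268435456) = 14

The recursion tree depth is log_4(268435456) = 14. At each level, the problem size is divided by 4, so it takes 14 divisions to reduce to a base case of size 1. The algorithm makes 1 recursive call at each level.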